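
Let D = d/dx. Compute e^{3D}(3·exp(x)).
3 e^{x + 3}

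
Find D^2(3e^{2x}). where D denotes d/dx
12 e^{2 x}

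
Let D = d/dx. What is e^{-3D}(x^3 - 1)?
x^{3} - 9 x^{2} + 27 x - 28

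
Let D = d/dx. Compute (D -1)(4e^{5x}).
16 e^{5 x}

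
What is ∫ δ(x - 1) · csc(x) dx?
\csc{\left(1 \right)}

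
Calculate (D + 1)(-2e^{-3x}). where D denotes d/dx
4 e^{- 3 x}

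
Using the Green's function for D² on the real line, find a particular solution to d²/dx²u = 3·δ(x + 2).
\frac{3|x + 2|}{2}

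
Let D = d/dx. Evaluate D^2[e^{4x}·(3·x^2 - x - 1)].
\left(48 x^{2} + 32 x - 18\right) e^{4 x}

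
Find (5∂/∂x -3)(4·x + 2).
14 - 12 x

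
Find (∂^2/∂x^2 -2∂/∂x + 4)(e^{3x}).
7 e^{3 x}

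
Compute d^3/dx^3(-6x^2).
0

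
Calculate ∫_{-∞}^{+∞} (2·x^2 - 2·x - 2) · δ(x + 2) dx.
10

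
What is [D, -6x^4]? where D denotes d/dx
- 24 x^{3}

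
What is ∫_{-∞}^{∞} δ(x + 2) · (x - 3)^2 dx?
25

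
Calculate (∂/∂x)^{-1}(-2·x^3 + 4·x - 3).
- \frac{x^{4}}{2} + 2 x^{2} - 3 x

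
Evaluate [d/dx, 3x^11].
33 x^{10}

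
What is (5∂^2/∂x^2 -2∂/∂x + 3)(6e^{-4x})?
546 e^{- 4 x}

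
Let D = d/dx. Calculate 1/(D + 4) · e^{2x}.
\frac{e^{2 x}}{6}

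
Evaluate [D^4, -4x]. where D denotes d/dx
-16D^{3}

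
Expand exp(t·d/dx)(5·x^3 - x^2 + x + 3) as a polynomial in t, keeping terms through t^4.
5 t^{3} + t^{2} \left(15 x - 1\right) + t \left(15 x^{2} - 2 x + 1\right) + 5 x^{3} - x^{2} + x + 3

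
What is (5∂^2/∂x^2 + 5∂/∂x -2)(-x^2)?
2 x^{2} - 10 x - 10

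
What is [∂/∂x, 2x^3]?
6 x^{2}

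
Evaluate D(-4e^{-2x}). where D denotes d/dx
8 e^{- 2 x}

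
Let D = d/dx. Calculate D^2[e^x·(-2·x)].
2 \left(- x - 2\right) e^{x}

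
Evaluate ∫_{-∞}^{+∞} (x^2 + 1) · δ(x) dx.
1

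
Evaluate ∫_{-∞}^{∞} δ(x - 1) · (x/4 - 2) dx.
- \frac{7}{4}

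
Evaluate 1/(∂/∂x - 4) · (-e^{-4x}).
\frac{e^{- 4 x}}{8}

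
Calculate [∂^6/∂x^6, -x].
-6\frac{d^{5}}{dx^{5}}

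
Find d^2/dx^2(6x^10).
540 x^{8}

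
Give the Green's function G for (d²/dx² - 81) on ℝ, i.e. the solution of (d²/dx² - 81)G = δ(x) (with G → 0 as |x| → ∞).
-\frac{e^{-9|x|}}{18}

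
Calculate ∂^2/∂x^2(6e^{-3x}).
54 e^{- 3 x}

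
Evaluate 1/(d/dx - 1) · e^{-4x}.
- \frac{e^{- 4 x}}{5}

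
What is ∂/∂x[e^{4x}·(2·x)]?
\left(8 x + 2\right) e^{4 x}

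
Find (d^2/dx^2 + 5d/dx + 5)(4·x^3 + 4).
20 x^{3} + 60 x^{2} + 24 x + 20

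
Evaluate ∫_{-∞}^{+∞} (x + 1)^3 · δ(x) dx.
1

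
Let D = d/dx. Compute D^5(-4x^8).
- 26880 x^{3}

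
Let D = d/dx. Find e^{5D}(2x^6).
2 x^{6} + 60 x^{5} + 750 x^{4} + 5000 x^{3} + 18750 x^{2} + 37500 x + 31250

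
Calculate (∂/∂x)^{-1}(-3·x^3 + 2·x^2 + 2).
- \frac{3 x^{4}}{4} + \frac{2 x^{3}}{3} + 2 x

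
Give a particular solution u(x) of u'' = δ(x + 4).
\frac{|x + 4|}{2}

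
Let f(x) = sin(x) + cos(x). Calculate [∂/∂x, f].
- \sin{\left(x \right)} + \cos{\left(x \right)}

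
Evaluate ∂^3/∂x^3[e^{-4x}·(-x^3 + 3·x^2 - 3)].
2 \left(32 x^{3} - 168 x^{2} + 180 x + 57\right) e^{- 4 x}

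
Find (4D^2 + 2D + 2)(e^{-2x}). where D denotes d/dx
14 e^{- 2 x}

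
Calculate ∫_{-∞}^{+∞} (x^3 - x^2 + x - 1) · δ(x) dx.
-1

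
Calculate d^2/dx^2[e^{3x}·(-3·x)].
\left(- 27 x - 18\right) e^{3 x}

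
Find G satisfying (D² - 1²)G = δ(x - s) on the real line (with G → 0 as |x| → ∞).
-\frac{e^{-|x-s|}}{2}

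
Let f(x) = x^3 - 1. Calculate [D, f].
3 x^{2}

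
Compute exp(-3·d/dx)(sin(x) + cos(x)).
\sqrt{2} \cos{\left(- x + \frac{\pi}{4} + 3 \right)}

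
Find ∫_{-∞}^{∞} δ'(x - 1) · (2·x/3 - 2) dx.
- \frac{2}{3}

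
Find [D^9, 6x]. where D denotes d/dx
54D^{8}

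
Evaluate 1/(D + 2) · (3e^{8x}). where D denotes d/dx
\frac{3 e^{8 x}}{10}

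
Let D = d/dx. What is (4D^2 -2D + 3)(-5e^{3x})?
- 165 e^{3 x}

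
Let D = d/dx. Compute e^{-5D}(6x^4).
6 x^{4} - 120 x^{3} + 900 x^{2} - 3000 x + 3750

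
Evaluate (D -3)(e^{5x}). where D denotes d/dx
2 e^{5 x}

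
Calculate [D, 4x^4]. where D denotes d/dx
16 x^{3}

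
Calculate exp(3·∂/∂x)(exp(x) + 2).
e^{x + 3} + 2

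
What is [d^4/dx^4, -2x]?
-8\frac{d^{3}}{dx^{3}}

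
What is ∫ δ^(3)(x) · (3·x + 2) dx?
0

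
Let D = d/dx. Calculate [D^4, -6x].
-24D^{3}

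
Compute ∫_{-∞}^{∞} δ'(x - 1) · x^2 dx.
-2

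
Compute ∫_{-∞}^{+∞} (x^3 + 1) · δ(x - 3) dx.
28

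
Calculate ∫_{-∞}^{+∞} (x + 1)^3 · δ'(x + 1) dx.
0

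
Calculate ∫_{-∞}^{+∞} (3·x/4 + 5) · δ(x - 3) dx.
\frac{29}{4}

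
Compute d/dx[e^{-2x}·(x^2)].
2 x \left(1 - x\right) e^{- 2 x}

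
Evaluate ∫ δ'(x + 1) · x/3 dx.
- \frac{1}{3}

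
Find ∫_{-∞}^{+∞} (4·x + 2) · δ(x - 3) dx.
14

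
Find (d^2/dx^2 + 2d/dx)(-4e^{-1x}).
4 e^{- x}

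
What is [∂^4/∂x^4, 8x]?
32\frac{d^{3}}{dx^{3}}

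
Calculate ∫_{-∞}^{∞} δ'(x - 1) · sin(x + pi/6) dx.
- \cos{\left(\frac{\pi}{6} + 1 \right)}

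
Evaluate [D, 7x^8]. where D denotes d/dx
56 x^{7}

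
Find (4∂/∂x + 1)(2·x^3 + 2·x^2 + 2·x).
2 x^{3} + 26 x^{2} + 18 x + 8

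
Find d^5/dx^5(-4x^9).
- 60480 x^{4}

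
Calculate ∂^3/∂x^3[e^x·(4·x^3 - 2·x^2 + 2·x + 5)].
\left(4 x^{3} + 34 x^{2} + 62 x + 23\right) e^{x}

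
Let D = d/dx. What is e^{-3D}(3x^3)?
3 x^{3} - 27 x^{2} + 81 x - 81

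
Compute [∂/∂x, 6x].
6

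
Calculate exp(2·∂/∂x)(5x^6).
5 x^{6} + 60 x^{5} + 300 x^{4} + 800 x^{3} + 1200 x^{2} + 960 x + 320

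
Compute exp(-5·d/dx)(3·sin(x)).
3 \sin{\left(x - 5 \right)}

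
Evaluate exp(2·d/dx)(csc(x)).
\csc{\left(x + 2 \right)}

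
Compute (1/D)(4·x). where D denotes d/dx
2 x^{2}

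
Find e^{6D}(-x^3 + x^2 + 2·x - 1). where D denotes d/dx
- x^{3} - 17 x^{2} - 94 x - 169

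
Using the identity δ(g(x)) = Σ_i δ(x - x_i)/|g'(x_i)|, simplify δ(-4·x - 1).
\frac{\delta(x + 1/4)}{4}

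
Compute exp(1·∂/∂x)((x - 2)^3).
x^{3} - 3 x^{2} + 3 x - 1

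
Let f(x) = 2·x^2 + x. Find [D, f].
4 x + 1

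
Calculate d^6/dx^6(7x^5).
0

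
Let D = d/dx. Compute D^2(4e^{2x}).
16 e^{2 x}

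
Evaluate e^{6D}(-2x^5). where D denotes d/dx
- 2 x^{5} - 60 x^{4} - 720 x^{3} - 4320 x^{2} - 12960 x - 15552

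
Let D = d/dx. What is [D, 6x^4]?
24 x^{3}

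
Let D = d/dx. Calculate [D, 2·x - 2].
2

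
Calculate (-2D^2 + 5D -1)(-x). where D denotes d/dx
x - 5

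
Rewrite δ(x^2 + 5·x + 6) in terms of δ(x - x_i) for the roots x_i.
\frac{\delta(x + 2) + \delta(x + 3)}{1}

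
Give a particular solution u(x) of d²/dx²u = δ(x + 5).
\frac{|x + 5|}{2}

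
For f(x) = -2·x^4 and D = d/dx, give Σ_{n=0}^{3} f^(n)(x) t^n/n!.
2 x \left(- 4 t^{3} - 6 t^{2} x - 4 t x^{2} - x^{3}\right)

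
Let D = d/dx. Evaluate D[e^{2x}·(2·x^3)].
x^{2} \left(4 x + 6\right) e^{2 x}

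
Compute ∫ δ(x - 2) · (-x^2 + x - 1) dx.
-3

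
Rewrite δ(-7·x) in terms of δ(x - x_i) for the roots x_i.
\frac{\delta(x)}{7}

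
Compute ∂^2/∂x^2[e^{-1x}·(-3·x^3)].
3 x \left(- x^{2} + 6 x - 6\right) e^{- x}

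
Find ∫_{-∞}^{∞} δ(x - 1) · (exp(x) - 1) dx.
-1 + e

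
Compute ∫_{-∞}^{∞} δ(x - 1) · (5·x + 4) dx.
9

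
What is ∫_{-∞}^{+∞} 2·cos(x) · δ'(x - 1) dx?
2 \sin{\left(1 \right)}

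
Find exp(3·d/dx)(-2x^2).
- 2 x^{2} - 12 x - 18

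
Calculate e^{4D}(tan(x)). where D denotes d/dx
\tan{\left(x + 4 \right)}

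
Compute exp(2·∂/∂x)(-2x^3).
- 2 x^{3} - 12 x^{2} - 24 x - 16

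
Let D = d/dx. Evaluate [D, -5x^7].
- 35 x^{6}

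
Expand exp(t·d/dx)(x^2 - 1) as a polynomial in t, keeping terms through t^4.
t^{2} + 2 t x + x^{2} - 1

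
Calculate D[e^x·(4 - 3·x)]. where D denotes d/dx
\left(1 - 3 x\right) e^{x}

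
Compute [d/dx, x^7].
7 x^{6}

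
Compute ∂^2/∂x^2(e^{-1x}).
e^{- x}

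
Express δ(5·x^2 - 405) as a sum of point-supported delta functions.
\frac{\delta(x - 9) + \delta(x + 9)}{90}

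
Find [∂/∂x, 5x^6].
30 x^{5}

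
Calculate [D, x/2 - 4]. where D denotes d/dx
\frac{1}{2}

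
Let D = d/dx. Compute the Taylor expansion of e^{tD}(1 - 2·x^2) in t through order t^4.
- 2 t^{2} - 4 t x - 2 x^{2} + 1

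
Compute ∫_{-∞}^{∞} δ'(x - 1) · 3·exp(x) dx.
- 3 e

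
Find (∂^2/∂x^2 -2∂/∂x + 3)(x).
3 x - 2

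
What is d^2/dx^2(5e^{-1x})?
5 e^{- x}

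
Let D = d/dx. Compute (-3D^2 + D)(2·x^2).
4 x - 12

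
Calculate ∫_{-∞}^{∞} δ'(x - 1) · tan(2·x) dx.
- \frac{2}{\cos^{2}{\left(2 \right)}}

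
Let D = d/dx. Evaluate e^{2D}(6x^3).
6 x^{3} + 36 x^{2} + 72 x + 48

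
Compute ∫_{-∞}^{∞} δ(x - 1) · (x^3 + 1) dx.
2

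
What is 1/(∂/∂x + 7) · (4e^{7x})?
\frac{2 e^{7 x}}{7}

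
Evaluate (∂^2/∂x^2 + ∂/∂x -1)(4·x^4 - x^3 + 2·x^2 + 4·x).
- 4 x^{4} + 17 x^{3} + 43 x^{2} - 6 x + 8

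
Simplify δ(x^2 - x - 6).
\frac{\delta(x - 3) + \delta(x + 2)}{5}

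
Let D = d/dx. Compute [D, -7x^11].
- 77 x^{10}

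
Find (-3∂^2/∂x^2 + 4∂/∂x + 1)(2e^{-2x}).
- 38 e^{- 2 x}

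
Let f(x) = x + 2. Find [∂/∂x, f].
1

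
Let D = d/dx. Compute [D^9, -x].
-9D^{8}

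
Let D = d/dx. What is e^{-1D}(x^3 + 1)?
x \left(x^{2} - 3 x + 3\right)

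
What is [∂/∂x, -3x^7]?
- 21 x^{6}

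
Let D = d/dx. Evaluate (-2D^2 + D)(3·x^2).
6 x - 12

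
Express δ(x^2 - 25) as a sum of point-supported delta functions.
\frac{\delta(x - 5) + \delta(x + 5)}{10}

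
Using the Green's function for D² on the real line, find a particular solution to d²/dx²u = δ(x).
\frac{|x|}{2}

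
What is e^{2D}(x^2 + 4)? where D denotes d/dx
x^{2} + 4 x + 8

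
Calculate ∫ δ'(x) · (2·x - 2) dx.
-2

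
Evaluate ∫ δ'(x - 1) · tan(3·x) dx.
- \frac{3}{\cos^{2}{\left(3 \right)}}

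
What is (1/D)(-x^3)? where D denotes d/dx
- \frac{x^{4}}{4}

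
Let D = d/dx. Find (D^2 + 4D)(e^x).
5 e^{x}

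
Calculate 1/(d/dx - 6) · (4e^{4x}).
- 2 e^{4 x}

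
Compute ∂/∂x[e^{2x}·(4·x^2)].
8 x \left(x + 1\right) e^{2 x}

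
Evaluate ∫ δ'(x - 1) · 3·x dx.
-3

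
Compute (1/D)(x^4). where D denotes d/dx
\frac{x^{5}}{5}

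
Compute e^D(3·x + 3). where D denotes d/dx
3 x + 6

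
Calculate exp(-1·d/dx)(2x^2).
2 x^{2} - 4 x + 2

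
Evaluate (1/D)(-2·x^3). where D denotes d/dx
- \frac{x^{4}}{2}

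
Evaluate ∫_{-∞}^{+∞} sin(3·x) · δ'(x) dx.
-3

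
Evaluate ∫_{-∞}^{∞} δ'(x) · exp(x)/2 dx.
- \frac{1}{2}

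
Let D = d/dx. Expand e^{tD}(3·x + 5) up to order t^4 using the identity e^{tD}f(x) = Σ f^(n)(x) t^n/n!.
3 t + 3 x + 5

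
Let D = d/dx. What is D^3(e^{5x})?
125 e^{5 x}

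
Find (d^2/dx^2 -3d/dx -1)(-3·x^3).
3 x \left(x^{2} + 9 x - 6\right)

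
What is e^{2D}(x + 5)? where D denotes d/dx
x + 7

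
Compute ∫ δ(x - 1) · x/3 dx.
\frac{1}{3}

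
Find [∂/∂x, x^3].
3 x^{2}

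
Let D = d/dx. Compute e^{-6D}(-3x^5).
- 3 x^{5} + 90 x^{4} - 1080 x^{3} + 6480 x^{2} - 19440 x + 23328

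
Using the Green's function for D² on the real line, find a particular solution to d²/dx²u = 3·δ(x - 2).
\frac{3|x - 2|}{2}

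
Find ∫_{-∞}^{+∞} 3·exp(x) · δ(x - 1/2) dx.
3 e^{\frac{1}{2}}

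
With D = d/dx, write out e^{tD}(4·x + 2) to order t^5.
4 t + 4 x + 2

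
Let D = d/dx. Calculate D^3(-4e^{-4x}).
256 e^{- 4 x}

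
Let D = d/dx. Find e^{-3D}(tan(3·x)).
\tan{\left(3 x - 9 \right)}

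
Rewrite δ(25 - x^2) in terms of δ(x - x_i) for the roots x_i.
\frac{\delta(x - 5) + \delta(x + 5)}{10}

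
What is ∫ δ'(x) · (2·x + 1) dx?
-2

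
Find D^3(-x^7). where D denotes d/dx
- 210 x^{4}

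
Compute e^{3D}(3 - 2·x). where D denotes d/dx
- 2 x - 3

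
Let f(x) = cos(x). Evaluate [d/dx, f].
- \sin{\left(x \right)}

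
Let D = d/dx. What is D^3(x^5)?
60 x^{2}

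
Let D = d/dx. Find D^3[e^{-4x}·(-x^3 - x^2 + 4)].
2 \left(32 x^{3} - 40 x^{2} - 12 x - 119\right) e^{- 4 x}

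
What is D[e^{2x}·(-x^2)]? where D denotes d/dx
2 x \left(- x - 1\right) e^{2 x}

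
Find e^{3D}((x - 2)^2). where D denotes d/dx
x^{2} + 2 x + 1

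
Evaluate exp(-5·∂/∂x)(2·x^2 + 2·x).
2 x^{2} - 18 x + 40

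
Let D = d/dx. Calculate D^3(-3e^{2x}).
- 24 e^{2 x}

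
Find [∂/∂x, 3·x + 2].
3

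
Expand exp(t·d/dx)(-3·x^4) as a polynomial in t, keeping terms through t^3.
3 x \left(- 4 t^{3} - 6 t^{2} x - 4 t x^{2} - x^{3}\right)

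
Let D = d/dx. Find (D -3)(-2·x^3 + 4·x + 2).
6 x^{3} - 6 x^{2} - 12 x - 2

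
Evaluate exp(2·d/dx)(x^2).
x^{2} + 4 x + 4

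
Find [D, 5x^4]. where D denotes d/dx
20 x^{3}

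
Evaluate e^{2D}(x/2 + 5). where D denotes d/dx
\frac{x}{2} + 6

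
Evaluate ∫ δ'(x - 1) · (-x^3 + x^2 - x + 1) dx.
2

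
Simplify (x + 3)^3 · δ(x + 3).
0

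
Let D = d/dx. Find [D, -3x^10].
- 30 x^{9}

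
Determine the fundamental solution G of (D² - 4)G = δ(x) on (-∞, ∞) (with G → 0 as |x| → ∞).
-\frac{e^{-2|x|}}{4}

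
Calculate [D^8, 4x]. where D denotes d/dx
32D^{7}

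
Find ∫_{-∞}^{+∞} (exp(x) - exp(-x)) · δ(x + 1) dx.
- 2 \sinh{\left(1 \right)}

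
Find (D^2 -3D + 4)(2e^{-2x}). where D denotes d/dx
28 e^{- 2 x}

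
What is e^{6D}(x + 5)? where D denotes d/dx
x + 11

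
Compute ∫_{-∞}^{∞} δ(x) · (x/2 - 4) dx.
-4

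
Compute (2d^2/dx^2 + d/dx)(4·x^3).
12 x \left(x + 4\right)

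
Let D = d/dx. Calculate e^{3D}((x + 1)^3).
x^{3} + 12 x^{2} + 48 x + 64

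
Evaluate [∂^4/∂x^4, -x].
-4\frac{d^{3}}{dx^{3}}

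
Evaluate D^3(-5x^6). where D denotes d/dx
- 600 x^{3}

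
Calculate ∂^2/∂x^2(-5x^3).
- 30 x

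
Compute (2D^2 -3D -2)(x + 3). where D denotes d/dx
- 2 x - 9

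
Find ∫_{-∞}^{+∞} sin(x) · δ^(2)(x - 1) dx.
- \sin{\left(1 \right)}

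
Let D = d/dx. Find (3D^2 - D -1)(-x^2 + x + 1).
x^{2} + x - 8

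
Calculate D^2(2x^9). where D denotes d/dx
144 x^{7}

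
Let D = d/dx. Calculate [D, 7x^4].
28 x^{3}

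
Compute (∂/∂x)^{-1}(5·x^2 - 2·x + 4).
\frac{5 x^{3}}{3} - x^{2} + 4 x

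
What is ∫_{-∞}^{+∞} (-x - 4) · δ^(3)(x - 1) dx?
0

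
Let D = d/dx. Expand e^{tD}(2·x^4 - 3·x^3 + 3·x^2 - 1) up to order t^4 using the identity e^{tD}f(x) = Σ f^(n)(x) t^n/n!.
2 t^{4} + t^{3} \left(8 x - 3\right) + t^{2} \left(12 x^{2} - 9 x + 3\right) + t x \left(8 x^{2} - 9 x + 6\right) + 2 x^{4} - 3 x^{3} + 3 x^{2} - 1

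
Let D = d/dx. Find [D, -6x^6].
- 36 x^{5}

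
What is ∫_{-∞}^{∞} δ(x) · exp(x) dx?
1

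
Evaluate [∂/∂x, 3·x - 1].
3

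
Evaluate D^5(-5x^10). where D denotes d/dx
- 151200 x^{5}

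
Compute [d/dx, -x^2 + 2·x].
2 - 2 x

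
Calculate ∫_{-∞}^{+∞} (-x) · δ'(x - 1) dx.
1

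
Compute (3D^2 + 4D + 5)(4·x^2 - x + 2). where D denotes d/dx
20 x^{2} + 27 x + 30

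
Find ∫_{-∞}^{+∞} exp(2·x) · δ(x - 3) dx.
e^{6}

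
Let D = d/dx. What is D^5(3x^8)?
20160 x^{3}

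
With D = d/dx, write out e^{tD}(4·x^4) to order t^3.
4 x \left(4 t^{3} + 6 t^{2} x + 4 t x^{2} + x^{3}\right)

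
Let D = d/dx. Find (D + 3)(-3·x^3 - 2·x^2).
x \left(- 9 x^{2} - 15 x - 4\right)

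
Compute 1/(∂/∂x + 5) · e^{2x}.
\frac{e^{2 x}}{7}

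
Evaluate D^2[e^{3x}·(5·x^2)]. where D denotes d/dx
\left(45 x^{2} + 60 x + 10\right) e^{3 x}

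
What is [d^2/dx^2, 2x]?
4\frac{d}{dx}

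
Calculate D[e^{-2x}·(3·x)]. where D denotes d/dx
3 \left(1 - 2 x\right) e^{- 2 x}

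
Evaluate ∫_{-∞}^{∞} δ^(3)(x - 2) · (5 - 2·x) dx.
0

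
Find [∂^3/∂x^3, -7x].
-21\frac{d^{2}}{dx^{2}}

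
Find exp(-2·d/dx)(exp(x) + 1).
e^{x - 2} + 1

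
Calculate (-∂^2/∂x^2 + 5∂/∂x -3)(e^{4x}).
e^{4 x}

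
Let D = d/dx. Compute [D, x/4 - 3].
\frac{1}{4}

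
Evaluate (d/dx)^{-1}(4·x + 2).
2 x^{2} + 2 x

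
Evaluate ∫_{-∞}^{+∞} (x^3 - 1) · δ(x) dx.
-1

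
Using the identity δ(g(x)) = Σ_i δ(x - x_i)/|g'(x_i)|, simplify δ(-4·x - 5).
\frac{\delta(x + 5/4)}{4}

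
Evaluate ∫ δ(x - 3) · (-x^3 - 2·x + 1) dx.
-32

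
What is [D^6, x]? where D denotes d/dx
6D^{5}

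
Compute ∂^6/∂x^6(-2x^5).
0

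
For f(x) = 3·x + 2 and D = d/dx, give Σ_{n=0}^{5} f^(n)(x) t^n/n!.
3 t + 3 x + 2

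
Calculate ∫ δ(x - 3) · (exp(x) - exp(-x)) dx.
2 \sinh{\left(3 \right)}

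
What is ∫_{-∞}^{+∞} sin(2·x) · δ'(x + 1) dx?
- 2 \cos{\left(2 \right)}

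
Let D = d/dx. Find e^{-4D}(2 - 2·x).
10 - 2 x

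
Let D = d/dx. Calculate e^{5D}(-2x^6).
- 2 x^{6} - 60 x^{5} - 750 x^{4} - 5000 x^{3} - 18750 x^{2} - 37500 x - 31250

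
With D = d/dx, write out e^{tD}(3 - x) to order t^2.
- t - x + 3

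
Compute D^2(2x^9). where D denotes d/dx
144 x^{7}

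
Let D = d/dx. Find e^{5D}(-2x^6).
- 2 x^{6} - 60 x^{5} - 750 x^{4} - 5000 x^{3} - 18750 x^{2} - 37500 x - 31250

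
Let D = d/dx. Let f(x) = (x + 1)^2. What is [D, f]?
2 x + 2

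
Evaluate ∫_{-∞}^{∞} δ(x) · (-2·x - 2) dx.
-2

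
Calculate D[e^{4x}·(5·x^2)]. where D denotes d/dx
10 x \left(2 x + 1\right) e^{4 x}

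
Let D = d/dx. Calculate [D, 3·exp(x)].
3 e^{x}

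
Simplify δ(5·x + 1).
\frac{\delta(x + 1/5)}{5}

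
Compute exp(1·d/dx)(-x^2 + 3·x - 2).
x \left(1 - x\right)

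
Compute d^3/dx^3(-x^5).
- 60 x^{2}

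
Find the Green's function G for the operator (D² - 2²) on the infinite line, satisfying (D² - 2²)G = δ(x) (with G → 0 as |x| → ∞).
-\frac{e^{-2|x|}}{4}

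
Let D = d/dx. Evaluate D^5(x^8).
6720 x^{3}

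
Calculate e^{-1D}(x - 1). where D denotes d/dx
x - 2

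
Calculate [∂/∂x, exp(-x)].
- e^{- x}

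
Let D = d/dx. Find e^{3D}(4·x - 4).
4 x + 8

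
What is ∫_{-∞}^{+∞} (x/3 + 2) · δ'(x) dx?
- \frac{1}{3}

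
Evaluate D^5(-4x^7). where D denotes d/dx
- 10080 x^{2}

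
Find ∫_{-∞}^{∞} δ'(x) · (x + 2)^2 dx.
-4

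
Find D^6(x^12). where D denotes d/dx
665280 x^{6}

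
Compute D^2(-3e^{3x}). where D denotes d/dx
- 27 e^{3 x}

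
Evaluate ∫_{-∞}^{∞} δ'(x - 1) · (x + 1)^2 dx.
-4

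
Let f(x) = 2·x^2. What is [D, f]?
4 x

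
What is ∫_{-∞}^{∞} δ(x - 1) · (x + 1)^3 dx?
8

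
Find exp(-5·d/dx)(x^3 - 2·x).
x^{3} - 15 x^{2} + 73 x - 115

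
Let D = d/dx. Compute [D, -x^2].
- 2 x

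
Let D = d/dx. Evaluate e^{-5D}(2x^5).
2 x^{5} - 50 x^{4} + 500 x^{3} - 2500 x^{2} + 6250 x - 6250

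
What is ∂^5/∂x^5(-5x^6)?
- 3600 x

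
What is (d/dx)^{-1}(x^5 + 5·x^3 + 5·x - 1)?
\frac{x^{6}}{6} + \frac{5 x^{4}}{4} + \frac{5 x^{2}}{2} - x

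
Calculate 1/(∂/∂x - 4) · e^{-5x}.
- \frac{e^{- 5 x}}{9}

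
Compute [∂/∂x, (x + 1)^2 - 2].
2 x + 2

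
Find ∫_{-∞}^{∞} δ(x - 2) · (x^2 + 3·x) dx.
10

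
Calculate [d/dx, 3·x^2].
6 x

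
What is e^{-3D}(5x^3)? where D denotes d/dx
5 x^{3} - 45 x^{2} + 135 x - 135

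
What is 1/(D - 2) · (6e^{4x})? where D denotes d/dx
3 e^{4 x}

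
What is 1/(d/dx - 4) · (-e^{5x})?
- e^{5 x}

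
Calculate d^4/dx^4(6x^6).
2160 x^{2}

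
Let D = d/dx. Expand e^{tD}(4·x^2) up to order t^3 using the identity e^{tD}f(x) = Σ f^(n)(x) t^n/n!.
4 t^{2} + 8 t x + 4 x^{2}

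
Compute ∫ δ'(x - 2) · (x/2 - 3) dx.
- \frac{1}{2}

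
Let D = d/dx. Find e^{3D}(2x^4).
2 x^{4} + 24 x^{3} + 108 x^{2} + 216 x + 162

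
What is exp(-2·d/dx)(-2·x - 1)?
3 - 2 x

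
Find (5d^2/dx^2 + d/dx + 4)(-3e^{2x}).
- 78 e^{2 x}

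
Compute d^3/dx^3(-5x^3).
-30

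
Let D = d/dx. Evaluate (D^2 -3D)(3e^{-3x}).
54 e^{- 3 x}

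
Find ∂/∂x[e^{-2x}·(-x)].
\left(2 x - 1\right) e^{- 2 x}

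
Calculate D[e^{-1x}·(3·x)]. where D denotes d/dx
3 \left(1 - x\right) e^{- x}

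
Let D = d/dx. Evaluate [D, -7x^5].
- 35 x^{4}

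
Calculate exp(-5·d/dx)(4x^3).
4 x^{3} - 60 x^{2} + 300 x - 500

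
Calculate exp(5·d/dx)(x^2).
x^{2} + 10 x + 25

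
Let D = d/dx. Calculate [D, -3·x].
-3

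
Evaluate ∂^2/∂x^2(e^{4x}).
16 e^{4 x}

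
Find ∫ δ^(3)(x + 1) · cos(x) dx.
\sin{\left(1 \right)}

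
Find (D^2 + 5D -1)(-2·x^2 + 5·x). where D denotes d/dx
2 x^{2} - 25 x + 21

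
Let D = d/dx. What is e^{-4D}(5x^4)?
5 x^{4} - 80 x^{3} + 480 x^{2} - 1280 x + 1280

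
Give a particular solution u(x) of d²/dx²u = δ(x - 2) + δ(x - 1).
\frac{|x - 2|}{2} + \frac{|x - 1|}{2}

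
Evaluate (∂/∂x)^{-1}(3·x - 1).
\frac{3 x^{2}}{2} - x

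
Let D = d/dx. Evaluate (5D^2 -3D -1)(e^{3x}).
35 e^{3 x}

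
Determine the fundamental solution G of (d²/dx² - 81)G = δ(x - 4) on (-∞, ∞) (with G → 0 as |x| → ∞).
-\frac{e^{-9|x - 4|}}{18}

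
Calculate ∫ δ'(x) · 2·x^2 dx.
0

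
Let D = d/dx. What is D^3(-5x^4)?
- 120 x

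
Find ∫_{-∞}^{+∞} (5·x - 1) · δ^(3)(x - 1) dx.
0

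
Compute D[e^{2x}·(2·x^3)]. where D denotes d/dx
x^{2} \left(4 x + 6\right) e^{2 x}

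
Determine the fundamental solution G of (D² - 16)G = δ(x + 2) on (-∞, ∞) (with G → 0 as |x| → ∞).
-\frac{e^{-4|x + 2|}}{8}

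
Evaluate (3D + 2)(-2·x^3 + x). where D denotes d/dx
- 4 x^{3} - 18 x^{2} + 2 x + 3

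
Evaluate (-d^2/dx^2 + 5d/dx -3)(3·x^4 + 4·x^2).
- 9 x^{4} + 60 x^{3} - 48 x^{2} + 40 x - 8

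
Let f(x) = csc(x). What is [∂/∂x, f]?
- \cot{\left(x \right)} \csc{\left(x \right)}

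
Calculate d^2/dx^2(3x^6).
90 x^{4}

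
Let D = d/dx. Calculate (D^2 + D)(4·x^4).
16 x^{2} \left(x + 3\right)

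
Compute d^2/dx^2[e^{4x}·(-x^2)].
\left(- 16 x^{2} - 16 x - 2\right) e^{4 x}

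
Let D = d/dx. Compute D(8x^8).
64 x^{7}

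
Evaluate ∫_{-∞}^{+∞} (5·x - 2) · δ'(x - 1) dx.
-5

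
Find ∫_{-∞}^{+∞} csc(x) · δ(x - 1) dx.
\csc{\left(1 \right)}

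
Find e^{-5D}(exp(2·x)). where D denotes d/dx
e^{2 x - 10}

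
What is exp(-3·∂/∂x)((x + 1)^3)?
x^{3} - 6 x^{2} + 12 x - 8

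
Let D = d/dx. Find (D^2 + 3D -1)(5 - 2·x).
2 x - 11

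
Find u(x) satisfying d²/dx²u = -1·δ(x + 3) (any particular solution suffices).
-\frac{|x + 3|}{2}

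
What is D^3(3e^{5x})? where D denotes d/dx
375 e^{5 x}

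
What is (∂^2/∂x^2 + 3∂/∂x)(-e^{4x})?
- 28 e^{4 x}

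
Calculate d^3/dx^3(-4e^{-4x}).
256 e^{- 4 x}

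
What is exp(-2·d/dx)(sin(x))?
\sin{\left(x - 2 \right)}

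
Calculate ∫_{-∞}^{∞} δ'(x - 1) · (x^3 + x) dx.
-4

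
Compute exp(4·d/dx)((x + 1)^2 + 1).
x^{2} + 10 x + 26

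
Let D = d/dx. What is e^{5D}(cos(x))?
\cos{\left(x + 5 \right)}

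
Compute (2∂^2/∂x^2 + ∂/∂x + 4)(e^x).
7 e^{x}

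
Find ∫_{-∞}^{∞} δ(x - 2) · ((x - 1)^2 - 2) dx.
-1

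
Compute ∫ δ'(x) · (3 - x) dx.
1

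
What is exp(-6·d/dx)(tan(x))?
\tan{\left(x - 6 \right)}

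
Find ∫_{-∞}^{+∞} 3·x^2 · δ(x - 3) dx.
27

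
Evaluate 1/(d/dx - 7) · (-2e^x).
\frac{e^{x}}{3}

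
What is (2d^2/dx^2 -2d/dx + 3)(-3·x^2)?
- 9 x^{2} + 12 x - 12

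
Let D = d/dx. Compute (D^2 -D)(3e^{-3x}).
36 e^{- 3 x}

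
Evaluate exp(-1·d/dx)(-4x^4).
- 4 x^{4} + 16 x^{3} - 24 x^{2} + 16 x - 4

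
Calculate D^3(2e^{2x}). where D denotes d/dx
16 e^{2 x}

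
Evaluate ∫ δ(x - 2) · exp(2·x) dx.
e^{4}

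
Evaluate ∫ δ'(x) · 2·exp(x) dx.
-2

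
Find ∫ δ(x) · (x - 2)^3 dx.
-8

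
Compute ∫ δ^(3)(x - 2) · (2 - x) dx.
0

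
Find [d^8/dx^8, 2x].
16\frac{d^{7}}{dx^{7}}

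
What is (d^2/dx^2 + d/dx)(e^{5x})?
30 e^{5 x}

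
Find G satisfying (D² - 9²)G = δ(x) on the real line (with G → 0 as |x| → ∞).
-\frac{e^{-9|x|}}{18}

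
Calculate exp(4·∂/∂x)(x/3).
\frac{x}{3} + \frac{4}{3}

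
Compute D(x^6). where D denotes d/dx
6 x^{5}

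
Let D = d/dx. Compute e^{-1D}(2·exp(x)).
2 e^{x - 1}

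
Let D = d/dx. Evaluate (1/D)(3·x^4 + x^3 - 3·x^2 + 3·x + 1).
\frac{3 x^{5}}{5} + \frac{x^{4}}{4} - x^{3} + \frac{3 x^{2}}{2} + x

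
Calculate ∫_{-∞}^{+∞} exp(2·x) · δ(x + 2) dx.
e^{-4}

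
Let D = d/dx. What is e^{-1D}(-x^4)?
- x^{4} + 4 x^{3} - 6 x^{2} + 4 x - 1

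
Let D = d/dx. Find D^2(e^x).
e^{x}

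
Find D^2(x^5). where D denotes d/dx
20 x^{3}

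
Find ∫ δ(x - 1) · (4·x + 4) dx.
8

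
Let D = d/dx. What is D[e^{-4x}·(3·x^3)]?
x^{2} \left(9 - 12 x\right) e^{- 4 x}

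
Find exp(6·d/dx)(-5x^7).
- 5 x^{7} - 210 x^{6} - 3780 x^{5} - 37800 x^{4} - 226800 x^{3} - 816480 x^{2} - 1632960 x - 1399680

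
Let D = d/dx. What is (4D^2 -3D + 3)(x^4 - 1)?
3 x^{4} - 12 x^{3} + 48 x^{2} - 3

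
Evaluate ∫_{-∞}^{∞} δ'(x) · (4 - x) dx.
1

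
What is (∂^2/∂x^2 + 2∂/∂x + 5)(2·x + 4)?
10 x + 24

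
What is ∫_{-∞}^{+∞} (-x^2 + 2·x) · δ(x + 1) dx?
-3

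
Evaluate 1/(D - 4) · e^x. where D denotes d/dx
- \frac{e^{x}}{3}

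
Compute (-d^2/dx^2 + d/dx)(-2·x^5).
10 x^{3} \left(4 - x\right)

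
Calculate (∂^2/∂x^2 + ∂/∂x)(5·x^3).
15 x \left(x + 2\right)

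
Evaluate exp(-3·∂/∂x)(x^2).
x^{2} - 6 x + 9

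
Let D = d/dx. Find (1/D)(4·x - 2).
2 x^{2} - 2 x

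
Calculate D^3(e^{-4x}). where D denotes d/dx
- 64 e^{- 4 x}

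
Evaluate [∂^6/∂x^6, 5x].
30\frac{d^{5}}{dx^{5}}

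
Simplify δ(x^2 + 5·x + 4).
\frac{\delta(x + 1) + \delta(x + 4)}{3}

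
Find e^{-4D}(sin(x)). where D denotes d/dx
\sin{\left(x - 4 \right)}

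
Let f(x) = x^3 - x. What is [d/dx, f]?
3 x^{2} - 1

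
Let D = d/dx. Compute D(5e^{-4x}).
- 20 e^{- 4 x}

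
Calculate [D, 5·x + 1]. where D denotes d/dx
5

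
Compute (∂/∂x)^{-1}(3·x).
\frac{3 x^{2}}{2}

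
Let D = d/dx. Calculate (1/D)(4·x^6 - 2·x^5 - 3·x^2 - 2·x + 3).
\frac{4 x^{7}}{7} - \frac{x^{6}}{3} - x^{3} - x^{2} + 3 x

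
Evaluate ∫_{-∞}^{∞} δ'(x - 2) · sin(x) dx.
- \cos{\left(2 \right)}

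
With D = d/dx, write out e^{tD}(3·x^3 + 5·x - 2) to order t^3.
3 t^{3} + 9 t^{2} x + t \left(9 x^{2} + 5\right) + 3 x^{3} + 5 x - 2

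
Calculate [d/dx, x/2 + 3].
\frac{1}{2}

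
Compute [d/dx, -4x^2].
- 8 x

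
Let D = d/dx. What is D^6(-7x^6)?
-5040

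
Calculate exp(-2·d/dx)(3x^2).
3 x^{2} - 12 x + 12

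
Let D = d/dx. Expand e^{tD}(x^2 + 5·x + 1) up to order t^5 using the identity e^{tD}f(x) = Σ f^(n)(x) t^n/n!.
t^{2} + t \left(2 x + 5\right) + x^{2} + 5 x + 1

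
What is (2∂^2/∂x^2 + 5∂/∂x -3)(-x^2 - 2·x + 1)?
3 x^{2} - 4 x - 17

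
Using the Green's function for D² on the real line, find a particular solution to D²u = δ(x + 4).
\frac{|x + 4|}{2}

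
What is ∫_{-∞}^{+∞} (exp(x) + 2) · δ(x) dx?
3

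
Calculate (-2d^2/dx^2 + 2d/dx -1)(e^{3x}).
- 13 e^{3 x}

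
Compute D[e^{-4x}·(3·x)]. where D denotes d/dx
3 \left(1 - 4 x\right) e^{- 4 x}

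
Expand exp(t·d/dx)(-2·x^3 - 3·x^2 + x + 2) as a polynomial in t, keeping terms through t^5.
- 2 t^{3} - t^{2} \left(6 x + 3\right) - t \left(6 x^{2} + 6 x - 1\right) - 2 x^{3} - 3 x^{2} + x + 2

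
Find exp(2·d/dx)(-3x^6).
- 3 x^{6} - 36 x^{5} - 180 x^{4} - 480 x^{3} - 720 x^{2} - 576 x - 192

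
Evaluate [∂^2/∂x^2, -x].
-2\frac{d}{dx}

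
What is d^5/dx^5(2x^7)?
5040 x^{2}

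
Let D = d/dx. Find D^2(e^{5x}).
25 e^{5 x}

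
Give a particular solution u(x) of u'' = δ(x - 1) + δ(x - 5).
\frac{|x - 1|}{2} + \frac{|x - 5|}{2}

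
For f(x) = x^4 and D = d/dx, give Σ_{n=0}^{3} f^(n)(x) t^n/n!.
x \left(4 t^{3} + 6 t^{2} x + 4 t x^{2} + x^{3}\right)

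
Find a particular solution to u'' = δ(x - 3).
\frac{|x - 3|}{2}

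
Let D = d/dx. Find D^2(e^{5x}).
25 e^{5 x}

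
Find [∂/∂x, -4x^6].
- 24 x^{5}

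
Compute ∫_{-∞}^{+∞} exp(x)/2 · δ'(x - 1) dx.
- \frac{e}{2}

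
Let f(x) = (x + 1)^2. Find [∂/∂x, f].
2 x + 2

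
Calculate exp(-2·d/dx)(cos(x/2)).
\cos{\left(\frac{x}{2} - 1 \right)}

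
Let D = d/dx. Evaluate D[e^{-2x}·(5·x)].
5 \left(1 - 2 x\right) e^{- 2 x}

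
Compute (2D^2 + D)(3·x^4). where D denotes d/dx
12 x^{2} \left(x + 6\right)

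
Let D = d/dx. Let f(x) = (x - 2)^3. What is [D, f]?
3 \left(x - 2\right)^{2}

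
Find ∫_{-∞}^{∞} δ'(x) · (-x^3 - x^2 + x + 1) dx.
-1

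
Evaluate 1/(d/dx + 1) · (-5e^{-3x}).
\frac{5 e^{- 3 x}}{2}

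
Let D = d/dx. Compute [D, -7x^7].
- 49 x^{6}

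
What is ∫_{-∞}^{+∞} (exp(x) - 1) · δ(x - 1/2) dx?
-1 + e^{\frac{1}{2}}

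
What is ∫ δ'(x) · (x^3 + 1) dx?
0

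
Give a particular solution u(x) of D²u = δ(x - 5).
\frac{|x - 5|}{2}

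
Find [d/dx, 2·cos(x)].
- 2 \sin{\left(x \right)}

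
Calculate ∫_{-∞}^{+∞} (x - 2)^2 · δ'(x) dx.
4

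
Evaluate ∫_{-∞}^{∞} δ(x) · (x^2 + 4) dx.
4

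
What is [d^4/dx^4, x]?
4\frac{d^{3}}{dx^{3}}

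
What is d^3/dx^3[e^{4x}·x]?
\left(64 x + 48\right) e^{4 x}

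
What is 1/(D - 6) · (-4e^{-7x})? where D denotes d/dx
\frac{4 e^{- 7 x}}{13}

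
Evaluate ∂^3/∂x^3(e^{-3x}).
- 27 e^{- 3 x}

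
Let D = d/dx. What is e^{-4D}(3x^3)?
3 x^{3} - 36 x^{2} + 144 x - 192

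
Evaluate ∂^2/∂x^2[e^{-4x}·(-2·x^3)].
4 x \left(- 8 x^{2} + 12 x - 3\right) e^{- 4 x}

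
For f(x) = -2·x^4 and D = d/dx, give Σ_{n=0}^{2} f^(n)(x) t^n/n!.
2 x^{2} \left(- 6 t^{2} - 4 t x - x^{2}\right)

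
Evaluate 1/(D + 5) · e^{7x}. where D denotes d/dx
\frac{e^{7 x}}{12}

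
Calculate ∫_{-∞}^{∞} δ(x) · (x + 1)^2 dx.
1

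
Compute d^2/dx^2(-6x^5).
- 120 x^{3}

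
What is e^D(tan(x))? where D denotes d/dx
\tan{\left(x + 1 \right)}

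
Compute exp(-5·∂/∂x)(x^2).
x^{2} - 10 x + 25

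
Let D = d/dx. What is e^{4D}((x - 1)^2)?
x^{2} + 6 x + 9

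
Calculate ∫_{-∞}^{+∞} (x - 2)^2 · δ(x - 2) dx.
0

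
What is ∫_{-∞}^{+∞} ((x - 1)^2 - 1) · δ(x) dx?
0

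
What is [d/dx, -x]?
-1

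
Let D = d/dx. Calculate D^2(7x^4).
84 x^{2}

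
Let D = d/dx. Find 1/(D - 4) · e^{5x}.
e^{5 x}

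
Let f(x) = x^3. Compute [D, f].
3 x^{2}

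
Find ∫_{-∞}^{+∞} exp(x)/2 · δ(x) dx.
\frac{1}{2}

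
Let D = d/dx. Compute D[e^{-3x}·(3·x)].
3 \left(1 - 3 x\right) e^{- 3 x}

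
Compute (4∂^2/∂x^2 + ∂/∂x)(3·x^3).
9 x \left(x + 8\right)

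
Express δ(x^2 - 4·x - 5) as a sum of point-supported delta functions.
\frac{\delta(x + 1) + \delta(x - 5)}{6}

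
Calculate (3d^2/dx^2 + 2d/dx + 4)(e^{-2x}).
12 e^{- 2 x}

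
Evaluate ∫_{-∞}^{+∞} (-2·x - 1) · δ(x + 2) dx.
3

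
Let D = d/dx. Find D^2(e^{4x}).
16 e^{4 x}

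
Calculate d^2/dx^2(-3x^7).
- 126 x^{5}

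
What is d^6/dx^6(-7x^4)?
0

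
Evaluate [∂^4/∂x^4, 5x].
20\frac{d^{3}}{dx^{3}}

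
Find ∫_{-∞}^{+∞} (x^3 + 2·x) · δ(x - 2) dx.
12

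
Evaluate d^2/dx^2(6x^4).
72 x^{2}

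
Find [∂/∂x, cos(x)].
- \sin{\left(x \right)}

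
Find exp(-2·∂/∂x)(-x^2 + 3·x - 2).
- x^{2} + 7 x - 12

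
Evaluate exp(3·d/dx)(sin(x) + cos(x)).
\sqrt{2} \sin{\left(x + \frac{\pi}{4} + 3 \right)}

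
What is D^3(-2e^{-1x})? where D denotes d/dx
2 e^{- x}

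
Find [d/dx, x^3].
3 x^{2}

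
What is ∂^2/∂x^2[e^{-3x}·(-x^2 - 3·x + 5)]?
\left(- 9 x^{2} - 15 x + 61\right) e^{- 3 x}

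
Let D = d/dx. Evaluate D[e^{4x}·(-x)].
\left(- 4 x - 1\right) e^{4 x}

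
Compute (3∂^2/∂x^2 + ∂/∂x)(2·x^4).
8 x^{2} \left(x + 9\right)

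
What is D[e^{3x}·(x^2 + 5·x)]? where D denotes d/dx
\left(3 x^{2} + 17 x + 5\right) e^{3 x}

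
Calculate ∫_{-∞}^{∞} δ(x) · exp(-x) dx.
1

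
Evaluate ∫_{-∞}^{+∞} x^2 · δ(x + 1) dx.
1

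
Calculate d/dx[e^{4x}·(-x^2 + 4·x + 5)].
\left(- 4 x^{2} + 14 x + 24\right) e^{4 x}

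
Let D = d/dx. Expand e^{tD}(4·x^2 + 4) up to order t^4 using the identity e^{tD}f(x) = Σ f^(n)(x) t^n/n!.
4 t^{2} + 8 t x + 4 x^{2} + 4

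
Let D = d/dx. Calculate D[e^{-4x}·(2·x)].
2 \left(1 - 4 x\right) e^{- 4 x}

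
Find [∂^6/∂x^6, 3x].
18\frac{d^{5}}{dx^{5}}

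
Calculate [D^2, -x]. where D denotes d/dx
-2D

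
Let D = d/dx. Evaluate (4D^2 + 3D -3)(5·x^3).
15 x \left(- x^{2} + 3 x + 8\right)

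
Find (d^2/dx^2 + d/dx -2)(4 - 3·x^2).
6 x^{2} - 6 x - 14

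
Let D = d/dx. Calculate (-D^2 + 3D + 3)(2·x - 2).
6 x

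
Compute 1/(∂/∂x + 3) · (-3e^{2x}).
- \frac{3 e^{2 x}}{5}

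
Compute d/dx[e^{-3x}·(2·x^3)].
6 x^{2} \left(1 - x\right) e^{- 3 x}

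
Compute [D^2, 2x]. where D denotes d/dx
4D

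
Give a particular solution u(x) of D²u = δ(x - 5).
\frac{|x - 5|}{2}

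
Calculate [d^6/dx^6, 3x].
18\frac{d^{5}}{dx^{5}}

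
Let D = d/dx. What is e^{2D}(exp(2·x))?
e^{2 x + 4}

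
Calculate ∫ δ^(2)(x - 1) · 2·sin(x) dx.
- 2 \sin{\left(1 \right)}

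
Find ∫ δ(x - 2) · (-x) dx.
-2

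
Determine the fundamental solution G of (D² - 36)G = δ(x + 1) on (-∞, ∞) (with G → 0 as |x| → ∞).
-\frac{e^{-6|x + 1|}}{12}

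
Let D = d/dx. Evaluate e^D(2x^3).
2 x^{3} + 6 x^{2} + 6 x + 2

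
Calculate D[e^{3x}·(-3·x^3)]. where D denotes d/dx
9 x^{2} \left(- x - 1\right) e^{3 x}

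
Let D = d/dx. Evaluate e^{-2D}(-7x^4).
- 7 x^{4} + 56 x^{3} - 168 x^{2} + 224 x - 112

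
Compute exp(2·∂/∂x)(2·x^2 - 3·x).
2 x^{2} + 5 x + 2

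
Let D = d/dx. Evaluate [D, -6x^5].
- 30 x^{4}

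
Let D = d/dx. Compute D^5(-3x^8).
- 20160 x^{3}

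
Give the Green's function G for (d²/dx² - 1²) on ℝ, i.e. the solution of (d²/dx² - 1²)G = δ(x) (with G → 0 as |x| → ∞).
-\frac{e^{-|x|}}{2}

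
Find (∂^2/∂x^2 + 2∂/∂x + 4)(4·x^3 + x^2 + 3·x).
16 x^{3} + 28 x^{2} + 40 x + 8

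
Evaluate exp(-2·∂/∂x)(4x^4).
4 x^{4} - 32 x^{3} + 96 x^{2} - 128 x + 64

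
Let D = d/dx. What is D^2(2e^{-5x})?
50 e^{- 5 x}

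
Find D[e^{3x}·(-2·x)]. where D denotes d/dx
\left(- 6 x - 2\right) e^{3 x}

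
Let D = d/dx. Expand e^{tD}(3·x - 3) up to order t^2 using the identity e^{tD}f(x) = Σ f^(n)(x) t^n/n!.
3 t + 3 x - 3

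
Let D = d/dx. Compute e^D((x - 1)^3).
x^{3}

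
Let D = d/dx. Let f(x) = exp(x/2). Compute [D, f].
\frac{e^{\frac{x}{2}}}{2}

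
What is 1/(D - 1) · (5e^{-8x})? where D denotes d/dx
- \frac{5 e^{- 8 x}}{9}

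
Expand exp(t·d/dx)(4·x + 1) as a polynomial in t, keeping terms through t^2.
4 t + 4 x + 1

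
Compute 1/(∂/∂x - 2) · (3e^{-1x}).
- e^{- x}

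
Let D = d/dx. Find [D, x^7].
7 x^{6}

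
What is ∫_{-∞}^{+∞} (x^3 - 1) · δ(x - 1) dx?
0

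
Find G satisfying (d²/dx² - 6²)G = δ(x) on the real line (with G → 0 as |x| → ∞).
-\frac{e^{-6|x|}}{12}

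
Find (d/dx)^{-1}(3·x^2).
x^{3}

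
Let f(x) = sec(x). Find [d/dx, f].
\tan{\left(x \right)} \sec{\left(x \right)}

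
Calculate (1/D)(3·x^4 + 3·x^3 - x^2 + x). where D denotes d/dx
\frac{3 x^{5}}{5} + \frac{3 x^{4}}{4} - \frac{x^{3}}{3} + \frac{x^{2}}{2}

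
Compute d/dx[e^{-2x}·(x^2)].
2 x \left(1 - x\right) e^{- 2 x}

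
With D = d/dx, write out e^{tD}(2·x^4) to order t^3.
2 x \left(4 t^{3} + 6 t^{2} x + 4 t x^{2} + x^{3}\right)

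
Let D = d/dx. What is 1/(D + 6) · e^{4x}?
\frac{e^{4 x}}{10}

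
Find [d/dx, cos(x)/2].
- \frac{\sin{\left(x \right)}}{2}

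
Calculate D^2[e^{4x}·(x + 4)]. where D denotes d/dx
\left(16 x + 72\right) e^{4 x}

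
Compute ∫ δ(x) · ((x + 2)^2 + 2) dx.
6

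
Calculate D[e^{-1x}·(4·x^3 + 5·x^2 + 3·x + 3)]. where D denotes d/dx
x \left(- 4 x^{2} + 7 x + 7\right) e^{- x}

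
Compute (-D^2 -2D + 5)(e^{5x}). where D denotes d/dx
- 30 e^{5 x}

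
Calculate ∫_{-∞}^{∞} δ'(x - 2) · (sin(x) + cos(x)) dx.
- \cos{\left(2 \right)} + \sin{\left(2 \right)}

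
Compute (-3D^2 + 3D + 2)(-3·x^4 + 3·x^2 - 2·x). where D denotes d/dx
- 6 x^{4} - 36 x^{3} + 114 x^{2} + 14 x - 24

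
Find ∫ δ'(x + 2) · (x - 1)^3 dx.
-27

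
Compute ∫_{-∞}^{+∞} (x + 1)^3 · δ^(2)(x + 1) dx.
0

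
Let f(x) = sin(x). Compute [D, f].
\cos{\left(x \right)}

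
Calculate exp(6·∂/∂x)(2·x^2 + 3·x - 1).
2 x^{2} + 27 x + 89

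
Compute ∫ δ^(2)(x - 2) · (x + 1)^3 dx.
18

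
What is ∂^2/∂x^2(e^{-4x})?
16 e^{- 4 x}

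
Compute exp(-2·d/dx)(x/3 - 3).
\frac{x}{3} - \frac{11}{3}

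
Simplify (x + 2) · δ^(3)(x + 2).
-3\delta^{(2)}(x + 2)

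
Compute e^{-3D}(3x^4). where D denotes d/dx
3 x^{4} - 36 x^{3} + 162 x^{2} - 324 x + 243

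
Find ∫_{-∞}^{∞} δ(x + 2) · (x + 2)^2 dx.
0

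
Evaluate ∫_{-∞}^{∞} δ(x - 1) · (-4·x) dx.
-4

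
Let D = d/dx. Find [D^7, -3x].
-21D^{6}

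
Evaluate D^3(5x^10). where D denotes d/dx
3600 x^{7}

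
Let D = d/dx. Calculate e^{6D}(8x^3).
8 x^{3} + 144 x^{2} + 864 x + 1728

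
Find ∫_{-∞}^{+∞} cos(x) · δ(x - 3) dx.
\cos{\left(3 \right)}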